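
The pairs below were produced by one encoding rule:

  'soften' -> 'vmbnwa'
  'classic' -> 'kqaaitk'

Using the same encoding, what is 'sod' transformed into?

The word is reversed, then every letter is shifted forward by 8.
For sod: reverse → dos; then shift: d+8=l, o+8=w, s+8=a.

lwa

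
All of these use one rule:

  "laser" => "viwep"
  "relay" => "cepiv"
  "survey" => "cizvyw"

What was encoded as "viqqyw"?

The output letters match the input read backwards, each shifted +4: laser reversed is resal. Two steps: reverse the string, then apply a Caesar shift of +4.
Undoing it on viqqyw: shift back: v−4=r, i−4=e, q−4=m, q−4=m, y−4=u, w−4=s → remmus; then reverse → summer.

summer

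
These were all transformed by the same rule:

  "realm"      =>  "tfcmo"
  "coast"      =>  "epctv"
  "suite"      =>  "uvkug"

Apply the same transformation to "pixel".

A repeating key of period 2 is used — shifts +2, +1 over and over.
For pixel: p+2=r, i+1=j, x+2=z, e+1=f, l+2=n.

rjzfn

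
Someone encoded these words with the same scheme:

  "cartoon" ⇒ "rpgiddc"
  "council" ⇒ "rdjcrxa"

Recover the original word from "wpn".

hay

This is a Caesar cipher with shift 15.
Undoing it on wpn: w−15=h, p−15=a, n−15=y.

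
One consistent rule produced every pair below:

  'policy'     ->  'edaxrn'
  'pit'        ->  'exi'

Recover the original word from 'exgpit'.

pirate

This is a Caesar cipher with shift 15.
Undoing it on exgpit: e−15=p, x−15=i, g−15=r, p−15=a, i−15=t, t−15=e.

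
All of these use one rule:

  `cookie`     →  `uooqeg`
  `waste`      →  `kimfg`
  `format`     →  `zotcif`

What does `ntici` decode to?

drama

c(2)→u(20) and o(14)→o(14) fit y≡19x+8 (mod 26); the inverse of 19 mod 26 is 11. This is an affine cipher: with a=0,…,z=25, each position x becomes (19x+8) mod 26.
Reversing it on ntici: n(13)→11·(13−8)≡3=d; t(19)→11·(19−8)≡17=r; i(8)→11·(8−8)≡0=a; c(2)→11·(2−8)≡12=m; i(8)→11·(8−8)≡0=a (all mod 26).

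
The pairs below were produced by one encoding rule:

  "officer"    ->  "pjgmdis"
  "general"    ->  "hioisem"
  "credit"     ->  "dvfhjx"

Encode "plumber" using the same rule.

qpvqcis

The shifts repeat in a cycle of length 2: positions 0,1,… shift by +1, +4, then the pattern repeats.
For plumber: p+1=q, l+4=p, u+1=v, m+4=q, b+1=c, e+4=i, r+1=s.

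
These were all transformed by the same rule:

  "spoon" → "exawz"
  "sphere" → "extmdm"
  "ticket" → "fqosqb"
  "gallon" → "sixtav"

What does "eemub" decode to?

The shifts repeat in a cycle of length 2: positions 0,1,… shift by +12, +8, then the pattern repeats.
Decoding eemub: e−12=s, e−8=w, m−12=a, u−8=m, b−12=p.

swamp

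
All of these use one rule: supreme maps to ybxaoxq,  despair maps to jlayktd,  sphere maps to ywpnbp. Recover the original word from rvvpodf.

In supreme: s→y is +6, u→b is +7, p→x is +8, r→a is +9 — the shift increases by 1 each position. Letter i (0-indexed) is shifted by i+6, so successive shifts are 6, 7, 8, ….
Undoing it on rvvpodf: r−6=l, v−7=o, v−8=n, p−9=g, o−10=e, d−11=s, f−12=t.

longest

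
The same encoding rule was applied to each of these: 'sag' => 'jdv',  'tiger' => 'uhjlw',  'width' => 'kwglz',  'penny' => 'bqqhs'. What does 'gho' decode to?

The output letters match the input read backwards, each shifted +3: sag reversed is gas. The word is reversed, then every letter is shifted forward by 3.
Decoding gho: shift back: g−3=d, h−3=e, o−3=l → del; then reverse → led.

led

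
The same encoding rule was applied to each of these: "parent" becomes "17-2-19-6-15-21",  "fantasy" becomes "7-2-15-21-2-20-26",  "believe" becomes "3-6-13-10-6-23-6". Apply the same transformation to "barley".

3-2-19-13-6-26

p is letter #16 and maps to 17: an offset of 1. Letters become their 1-based position plus 1 (so a→2, b→3, …).
On barley: b=2→3, a=1→2, r=18→19, l=12→13, e=5→6, y=25→26.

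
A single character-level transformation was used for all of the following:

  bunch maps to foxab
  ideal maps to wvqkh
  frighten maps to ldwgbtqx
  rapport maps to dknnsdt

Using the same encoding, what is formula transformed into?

Each letter's alphabet position (a=0..z=25) is mapped through 21·x+10 mod 26 — an affine cipher.
On formula: f(5)→21·5+10≡11=l; o(14)→21·14+10≡18=s; r(17)→21·17+10≡3=d; m(12)→21·12+10≡2=c; u(20)→21·20+10≡14=o; l(11)→21·11+10≡7=h; a(0)→21·0+10≡10=k (all mod 26).

lsdcohk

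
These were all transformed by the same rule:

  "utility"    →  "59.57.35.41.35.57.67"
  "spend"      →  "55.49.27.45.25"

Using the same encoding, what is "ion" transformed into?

u(#21)→59 and t(#20)→57: differences scale by 2, so n = 2·pos + 17. With a=1..z=26, the number is 2·pos + 17.
On ion: i=9→35, o=15→47, n=14→45.

35.47.45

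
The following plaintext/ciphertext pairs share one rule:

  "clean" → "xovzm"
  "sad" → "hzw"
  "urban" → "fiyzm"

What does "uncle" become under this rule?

fmxov

Each pair mirrors across the alphabet (c↔x, l↔o, e↔v): positions sum to 25. Letters are reflected about the middle of the alphabet (position → 25−position): Atbash.
Applying it to uncle: u↔f, n↔m, c↔x, l↔o, e↔v.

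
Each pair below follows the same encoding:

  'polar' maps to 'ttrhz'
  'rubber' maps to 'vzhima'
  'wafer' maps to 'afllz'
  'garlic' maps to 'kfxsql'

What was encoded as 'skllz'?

offer

In polar: p→t is +4, o→t is +5, l→r is +6, a→h is +7 — the shift increases by 1 each position. The shift increases by 1 at each position, starting from +4: 4, 5, 6, ….
Decoding skllz: s−4=o, k−5=f, l−6=f, l−7=e, z−8=r.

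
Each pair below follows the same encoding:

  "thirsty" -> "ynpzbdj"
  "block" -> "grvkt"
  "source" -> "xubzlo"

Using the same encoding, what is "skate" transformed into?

xqhbn

In thirsty: t→y is +5, h→n is +6, i→p is +7, r→z is +8 — the shift increases by 1 each position. Each letter shifts forward by (position + 5), i.e. 5, 6, 7, … — the shift grows by one for each successive letter.
On skate: s+5=x, k+6=q, a+7=h, t+8=b, e+9=n.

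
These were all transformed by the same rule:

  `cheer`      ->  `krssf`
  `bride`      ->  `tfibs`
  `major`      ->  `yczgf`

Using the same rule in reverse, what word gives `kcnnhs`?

c(2)→k(10) and h(7)→r(17) fit y≡17x+2 (mod 26); the inverse of 17 mod 26 is 23. This is an affine cipher: with a=0,…,z=25, each position x becomes (17x+2) mod 26.
Decoding kcnnhs: k(10)→23·(10−2)≡2=c; c(2)→23·(2−2)≡0=a; n(13)→23·(13−2)≡19=t; n(13)→23·(13−2)≡19=t; h(7)→23·(7−2)≡11=l; s(18)→23·(18−2)≡4=e (all mod 26).

cattle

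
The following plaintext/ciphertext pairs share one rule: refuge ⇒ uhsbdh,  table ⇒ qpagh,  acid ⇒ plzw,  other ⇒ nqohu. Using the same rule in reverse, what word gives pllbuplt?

accuracy

r(17)→u(20) and e(4)→h(7) fit y≡11x+15 (mod 26); the inverse of 11 mod 26 is 19. This is an affine cipher: with a=0,…,z=25, each position x becomes (11x+15) mod 26.
Decoding pllbuplt: p(15)→19·(15−15)≡0=a; l(11)→19·(11−15)≡2=c; l(11)→19·(11−15)≡2=c; b(1)→19·(1−15)≡20=u; u(20)→19·(20−15)≡17=r; p(15)→19·(15−15)≡0=a; l(11)→19·(11−15)≡2=c; t(19)→19·(19−15)≡24=y (all mod 26).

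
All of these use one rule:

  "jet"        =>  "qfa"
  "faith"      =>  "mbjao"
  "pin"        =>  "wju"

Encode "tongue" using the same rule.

The shift depends on letter class: consonant j→q is +7, but vowel e→f is +1. The rule splits by letter class: vowels +1, consonants +7.
On tongue: t(cons)+7=a, o(vowel)+1=p, n(cons)+7=u, g(cons)+7=n, u(vowel)+1=v, e(vowel)+1=f.

apunvf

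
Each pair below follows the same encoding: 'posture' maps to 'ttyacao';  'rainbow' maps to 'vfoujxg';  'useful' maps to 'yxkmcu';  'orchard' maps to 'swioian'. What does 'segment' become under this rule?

In posture: p→t is +4, o→t is +5, s→y is +6, t→a is +7 — the shift increases by 1 each position. Letter i (0-indexed) is shifted by i+4, so successive shifts are 4, 5, 6, ….
On segment: s+4=w, e+5=j, g+6=m, m+7=t, e+8=m, n+9=w, t+10=d.

wjmtmwd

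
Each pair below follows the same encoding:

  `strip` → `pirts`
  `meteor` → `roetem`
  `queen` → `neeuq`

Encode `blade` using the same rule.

The output letters match the input read backwards: strip reversed is pirts. The word is simply reversed.
For blade: reverse → edalb.

edalb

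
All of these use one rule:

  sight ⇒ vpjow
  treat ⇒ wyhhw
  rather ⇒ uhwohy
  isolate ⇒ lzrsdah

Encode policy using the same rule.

Shifts by position in sight: pos 0: s→v (+3), pos 1: i→p (+7), pos 2: g→j (+3), pos 3: h→o (+7) — repeating every 2. The shifts repeat in a cycle of length 2: positions 0,1,… shift by +3, +7, then the pattern repeats.
On policy: p+3=s, o+7=v, l+3=o, i+7=p, c+3=f, y+7=f.

svopff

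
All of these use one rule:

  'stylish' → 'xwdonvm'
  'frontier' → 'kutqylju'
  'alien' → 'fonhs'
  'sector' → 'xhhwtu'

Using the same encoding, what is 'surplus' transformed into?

Shifts by position in stylish: pos 0: s→x (+5), pos 1: t→w (+3), pos 2: y→d (+5), pos 3: l→o (+3) — repeating every 2. It's a Vigenère-style cipher with numeric key [5,3]: position i shifts by key[i mod 2].
Applying it to surplus: s+5=x, u+3=x, r+5=w, p+3=s, l+5=q, u+3=x, s+5=x.

xxwsqxx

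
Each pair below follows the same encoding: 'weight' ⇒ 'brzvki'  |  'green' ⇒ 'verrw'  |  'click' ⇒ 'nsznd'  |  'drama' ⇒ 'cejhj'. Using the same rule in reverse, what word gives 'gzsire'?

filter

w(22)→b(1) and e(4)→r(17) fit y≡15x+9 (mod 26); the inverse of 15 mod 26 is 7. Treating letters as 0–25, the rule is x ↦ 15x + 9 (mod 26).
Decoding gzsire: g(6)→7·(6−9)≡5=f; z(25)→7·(25−9)≡8=i; s(18)→7·(18−9)≡11=l; i(8)→7·(8−9)≡19=t; r(17)→7·(17−9)≡4=e; e(4)→7·(4−9)≡17=r (all mod 26).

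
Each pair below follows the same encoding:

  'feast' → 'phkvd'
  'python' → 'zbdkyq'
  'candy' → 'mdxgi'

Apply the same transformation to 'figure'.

plqxbh

Shifts by position in feast: pos 0: f→p (+10), pos 1: e→h (+3), pos 2: a→k (+10), pos 3: s→v (+3) — repeating every 2. A repeating key of period 2 is used — shifts +10, +3 over and over.
For figure: f+10=p, i+3=l, g+10=q, u+3=x, r+10=b, e+3=h.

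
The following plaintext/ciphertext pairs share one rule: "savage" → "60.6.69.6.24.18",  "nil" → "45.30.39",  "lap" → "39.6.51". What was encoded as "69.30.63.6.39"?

s(#19)→60 and a(#1)→6: differences scale by 3, so n = 3·pos + 3. With a=1..z=26, the number is 3·pos + 3.
Decoding 69.30.63.6.39: 69→(69−3)÷3=22=v, 30→(30−3)÷3=9=i, 63→(63−3)÷3=20=t, 6→(6−3)÷3=1=a, 39→(39−3)÷3=12=l.

vital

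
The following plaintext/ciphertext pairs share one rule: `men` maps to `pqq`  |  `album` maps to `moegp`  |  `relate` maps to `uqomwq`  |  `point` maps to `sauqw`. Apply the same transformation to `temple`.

The shift depends on letter class: consonant m→p is +3, but vowel e→q is +12. Two shifts are in play — +12 for a/e/i/o/u, +3 for every other letter.
Applying it to temple: t(cons)+3=w, e(vowel)+12=q, m(cons)+3=p, p(cons)+3=s, l(cons)+3=o, e(vowel)+12=q.

wqpsoq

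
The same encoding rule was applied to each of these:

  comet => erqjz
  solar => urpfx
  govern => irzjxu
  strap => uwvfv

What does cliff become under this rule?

In comet: c→e is +2, o→r is +3, m→q is +4, e→j is +5 — the shift increases by 1 each position. Each letter shifts forward by (position + 2), i.e. 2, 3, 4, … — the shift grows by one for each successive letter.
On cliff: c+2=e, l+3=o, i+4=m, f+5=k, f+6=l.

eomkl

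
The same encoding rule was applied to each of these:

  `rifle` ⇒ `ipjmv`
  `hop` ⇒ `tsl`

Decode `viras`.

owner

The output letters match the input read backwards, each shifted +4: rifle reversed is elfir. Read the word backwards and shift each letter +4.
Decoding viras: shift back: v−4=r, i−4=e, r−4=n, a−4=w, s−4=o → renwo; then reverse → owner.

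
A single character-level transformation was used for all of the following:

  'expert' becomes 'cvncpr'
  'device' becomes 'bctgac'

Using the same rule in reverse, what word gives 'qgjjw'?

silly

Compare letters: e→c is +24, x→v is +24, p→n is +24 — a constant shift. Every letter moves 24 places later in the alphabet, wrapping around z→a.
Decoding qgjjw: q−24=s, g−24=i, j−24=l, j−24=l, w−24=y.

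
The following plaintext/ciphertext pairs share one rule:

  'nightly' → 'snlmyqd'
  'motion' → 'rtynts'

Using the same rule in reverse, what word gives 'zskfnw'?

unfair

Each letter is shifted forward by 5 in the alphabet (a Caesar shift of +5).
Undoing it on zskfnw: z−5=u, s−5=n, k−5=f, f−5=a, n−5=i, w−5=r.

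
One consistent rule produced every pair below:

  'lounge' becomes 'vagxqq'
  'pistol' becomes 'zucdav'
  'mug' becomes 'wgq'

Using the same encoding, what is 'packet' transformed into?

zmmuqd

The shift depends on letter class: consonant l→v is +10, but vowel o→a is +12. Vowels shift forward by 12 and consonants shift forward by 10.
For packet: p(cons)+10=z, a(vowel)+12=m, c(cons)+10=m, k(cons)+10=u, e(vowel)+12=q, t(cons)+10=d.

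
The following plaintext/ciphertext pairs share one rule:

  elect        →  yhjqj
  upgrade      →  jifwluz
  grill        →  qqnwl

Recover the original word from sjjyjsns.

nineteen

The output letters match the input read backwards, each shifted +5: elect reversed is tcele. Two steps: reverse the string, then apply a Caesar shift of +5.
Decoding sjjyjsns: shift back: s−5=n, j−5=e, j−5=e, y−5=t, j−5=e, s−5=n, n−5=i, s−5=n → neetenin; then reverse → nineteen.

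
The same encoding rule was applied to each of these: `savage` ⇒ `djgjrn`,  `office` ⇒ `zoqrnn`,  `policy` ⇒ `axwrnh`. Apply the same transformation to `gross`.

A repeating key of period 2 is used — shifts +11, +9 over and over.
For gross: g+11=r, r+9=a, o+11=z, s+9=b, s+11=d.

razbd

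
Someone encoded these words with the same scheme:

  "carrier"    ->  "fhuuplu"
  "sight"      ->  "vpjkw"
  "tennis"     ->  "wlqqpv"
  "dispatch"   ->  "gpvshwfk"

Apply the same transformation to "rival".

The shift depends on letter class: consonant c→f is +3, but vowel a→h is +7. The rule splits by letter class: vowels +7, consonants +3.
For rival: r(cons)+3=u, i(vowel)+7=p, v(cons)+3=y, a(vowel)+7=h, l(cons)+3=o.

upyho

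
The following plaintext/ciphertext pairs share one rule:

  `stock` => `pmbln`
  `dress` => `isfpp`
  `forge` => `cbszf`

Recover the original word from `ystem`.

s(18)→p(15) and t(19)→m(12) fit y≡23x+17 (mod 26); the inverse of 23 mod 26 is 17. Each letter's alphabet position (a=0..z=25) is mapped through 23·x+17 mod 26 — an affine cipher.
Reversing it on ystem: y(24)→17·(24−17)≡15=p; s(18)→17·(18−17)≡17=r; t(19)→17·(19−17)≡8=i; e(4)→17·(4−17)≡13=n; m(12)→17·(12−17)≡19=t (all mod 26).

print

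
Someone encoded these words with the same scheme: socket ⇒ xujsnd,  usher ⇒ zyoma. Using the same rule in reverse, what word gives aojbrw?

In socket: s→x is +5, o→u is +6, c→j is +7, k→s is +8 — the shift increases by 1 each position. Each letter shifts forward by (position + 5), i.e. 5, 6, 7, … — the shift grows by one for each successive letter.
Undoing it on aojbrw: a−5=v, o−6=i, j−7=c, b−8=t, r−9=i, w−10=m.

victim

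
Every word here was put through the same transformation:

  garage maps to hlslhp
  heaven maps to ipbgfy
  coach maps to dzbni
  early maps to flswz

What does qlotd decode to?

Shifts by position in garage: pos 0: g→h (+1), pos 1: a→l (+11), pos 2: r→s (+1), pos 3: a→l (+11) — repeating every 2. A repeating key of period 2 is used — shifts +1, +11 over and over.
Decoding qlotd: q−1=p, l−11=a, o−1=n, t−11=i, d−1=c.

panic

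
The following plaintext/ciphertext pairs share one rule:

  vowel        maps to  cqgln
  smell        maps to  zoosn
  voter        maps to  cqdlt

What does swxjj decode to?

lunch

It's a Vigenère-style cipher with numeric key [7,2,10]: position i shifts by key[i mod 3].
Undoing it on swxjj: s−7=l, w−2=u, x−10=n, j−7=c, j−2=h.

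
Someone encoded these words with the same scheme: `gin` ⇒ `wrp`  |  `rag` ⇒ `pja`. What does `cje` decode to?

vat

Two steps: reverse the string, then apply a Caesar shift of +9.
Undoing it on cje: shift back: c−9=t, j−9=a, e−9=v → tav; then reverse → vat.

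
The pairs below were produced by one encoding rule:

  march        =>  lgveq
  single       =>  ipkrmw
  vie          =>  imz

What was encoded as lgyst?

The word is reversed, then every letter is shifted forward by 4.
Undoing it on lgyst: shift back: l−4=h, g−4=c, y−4=u, s−4=o, t−4=p → hcuop; then reverse → pouch.

pouch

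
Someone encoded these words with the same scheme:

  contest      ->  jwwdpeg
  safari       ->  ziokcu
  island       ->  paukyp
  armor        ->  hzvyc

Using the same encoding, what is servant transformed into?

zmaflzg

In contest: c→j is +7, o→w is +8, n→w is +9, t→d is +10 — the shift increases by 1 each position. The shift increases by 1 at each position, starting from +7: 7, 8, 9, ….
Applying it to servant: s+7=z, e+8=m, r+9=a, v+10=f, a+11=l, n+12=z, t+13=g.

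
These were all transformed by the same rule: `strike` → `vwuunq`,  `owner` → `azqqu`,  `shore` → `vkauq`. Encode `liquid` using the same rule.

outgug

The shift depends on letter class: consonant s→v is +3, but vowel i→u is +12. Two shifts are in play — +12 for a/e/i/o/u, +3 for every other letter.
On liquid: l(cons)+3=o, i(vowel)+12=u, q(cons)+3=t, u(vowel)+12=g, i(vowel)+12=u, d(cons)+3=g.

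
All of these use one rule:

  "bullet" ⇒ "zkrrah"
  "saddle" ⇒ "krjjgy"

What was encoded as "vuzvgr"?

The output letters match the input read backwards, each shifted +6: bullet reversed is tellub. Two steps: reverse the string, then apply a Caesar shift of +6.
Decoding vuzvgr: shift back: v−6=p, u−6=o, z−6=t, v−6=p, g−6=a, r−6=l → potpal; then reverse → laptop.

laptop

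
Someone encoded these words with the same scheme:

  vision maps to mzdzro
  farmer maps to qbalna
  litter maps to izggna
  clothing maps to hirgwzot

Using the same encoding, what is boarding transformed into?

erbakzot

This is an affine cipher: with a=0,…,z=25, each position x becomes (3x+1) mod 26.
For boarding: b(1)→3·1+1≡4=e; o(14)→3·14+1≡17=r; a(0)→3·0+1≡1=b; r(17)→3·17+1≡0=a; d(3)→3·3+1≡10=k; i(8)→3·8+1≡25=z; n(13)→3·13+1≡14=o; g(6)→3·6+1≡19=t (all mod 26).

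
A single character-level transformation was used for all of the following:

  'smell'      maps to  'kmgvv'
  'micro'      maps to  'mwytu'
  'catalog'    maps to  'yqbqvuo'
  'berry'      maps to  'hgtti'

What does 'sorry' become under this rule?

kutti

s(18)→k(10) and m(12)→m(12) fit y≡17x+16 (mod 26); the inverse of 17 mod 26 is 23. This is an affine cipher: with a=0,…,z=25, each position x becomes (17x+16) mod 26.
On sorry: s(18)→17·18+16≡10=k; o(14)→17·14+16≡20=u; r(17)→17·17+16≡19=t; r(17)→17·17+16≡19=t; y(24)→17·24+16≡8=i (all mod 26).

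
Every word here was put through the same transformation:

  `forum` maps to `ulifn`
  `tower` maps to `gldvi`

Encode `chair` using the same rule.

Each pair mirrors across the alphabet (f↔u, o↔l, r↔i): positions sum to 25. This is the alphabet-reversal cipher (Atbash): a becomes z, b becomes y, etc.
Applying it to chair: c↔x, h↔s, a↔z, i↔r, r↔i.

xszri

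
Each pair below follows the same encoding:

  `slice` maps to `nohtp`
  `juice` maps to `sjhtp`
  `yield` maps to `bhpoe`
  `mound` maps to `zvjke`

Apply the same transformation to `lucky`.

ojtdb

s(18)→n(13) and l(11)→o(14) fit y≡11x+23 (mod 26); the inverse of 11 mod 26 is 19. This is an affine cipher: with a=0,…,z=25, each position x becomes (11x+23) mod 26.
For lucky: l(11)→11·11+23≡14=o; u(20)→11·20+23≡9=j; c(2)→11·2+23≡19=t; k(10)→11·10+23≡3=d; y(24)→11·24+23≡1=b (all mod 26).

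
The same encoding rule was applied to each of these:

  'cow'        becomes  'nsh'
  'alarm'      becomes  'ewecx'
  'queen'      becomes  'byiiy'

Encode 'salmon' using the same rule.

dewxsy

The shift depends on letter class: consonant c→n is +11, but vowel o→s is +4. The rule splits by letter class: vowels +4, consonants +11.
For salmon: s(cons)+11=d, a(vowel)+4=e, l(cons)+11=w, m(cons)+11=x, o(vowel)+4=s, n(cons)+11=y.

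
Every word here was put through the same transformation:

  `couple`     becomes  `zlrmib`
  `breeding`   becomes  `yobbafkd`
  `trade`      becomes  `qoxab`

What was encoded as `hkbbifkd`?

kneeling

Every letter moves 23 places later in the alphabet, wrapping around z→a.
Undoing it on hkbbifkd: h−23=k, k−23=n, b−23=e, b−23=e, i−23=l, f−23=i, k−23=n, d−23=g.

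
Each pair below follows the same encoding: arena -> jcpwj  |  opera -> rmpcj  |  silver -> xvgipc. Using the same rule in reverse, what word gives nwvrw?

This is an affine cipher: with a=0,…,z=25, each position x becomes (21x+9) mod 26.
Reversing it on nwvrw: n(13)→5·(13−9)≡20=u; w(22)→5·(22−9)≡13=n; v(21)→5·(21−9)≡8=i; r(17)→5·(17−9)≡14=o; w(22)→5·(22−9)≡13=n (all mod 26).

union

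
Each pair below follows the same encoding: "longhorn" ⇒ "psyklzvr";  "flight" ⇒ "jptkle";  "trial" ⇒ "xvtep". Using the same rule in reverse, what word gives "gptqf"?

climb

A repeating key of period 3 is used — shifts +4, +4, +11 over and over.
Reversing it on gptqf: g−4=c, p−4=l, t−11=i, q−4=m, f−4=b.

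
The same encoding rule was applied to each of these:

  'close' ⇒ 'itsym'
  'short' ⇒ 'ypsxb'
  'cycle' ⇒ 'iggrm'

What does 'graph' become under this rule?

Shifts by position in close: pos 0: c→i (+6), pos 1: l→t (+8), pos 2: o→s (+4), pos 3: s→y (+6), pos 4: e→m (+8) — repeating every 3. The shifts repeat in a cycle of length 3: positions 0,1,… shift by +6, +8, +4, then the pattern repeats.
On graph: g+6=m, r+8=z, a+4=e, p+6=v, h+8=p.

mzevp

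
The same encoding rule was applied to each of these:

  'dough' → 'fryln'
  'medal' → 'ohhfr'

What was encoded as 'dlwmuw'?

bishop

The shift increases by 1 at each position, starting from +2: 2, 3, 4, ….
Reversing it on dlwmuw: d−2=b, l−3=i, w−4=s, m−5=h, u−6=o, w−7=p.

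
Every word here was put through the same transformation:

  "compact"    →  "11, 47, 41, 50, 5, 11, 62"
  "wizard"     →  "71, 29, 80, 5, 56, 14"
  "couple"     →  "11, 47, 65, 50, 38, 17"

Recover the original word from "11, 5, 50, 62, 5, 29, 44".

c(#3)→11 and o(#15)→47: differences scale by 3, so n = 3·pos + 2. Each letter becomes 3×(its alphabet position, a=1..z=26) + 2.
Decoding 11, 5, 50, 62, 5, 29, 44: 11→(11−2)÷3=3=c, 5→(5−2)÷3=1=a, 50→(50−2)÷3=16=p, 62→(62−2)÷3=20=t, 5→(5−2)÷3=1=a, 29→(29−2)÷3=9=i, 44→(44−2)÷3=14=n.

captain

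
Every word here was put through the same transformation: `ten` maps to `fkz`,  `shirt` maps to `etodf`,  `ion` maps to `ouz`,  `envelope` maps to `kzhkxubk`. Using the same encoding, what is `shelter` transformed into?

etkxfkd

The shift depends on letter class: consonant t→f is +12, but vowel e→k is +6. Two shifts are in play — +6 for a/e/i/o/u, +12 for every other letter.
Applying it to shelter: s(cons)+12=e, h(cons)+12=t, e(vowel)+6=k, l(cons)+12=x, t(cons)+12=f, e(vowel)+6=k, r(cons)+12=d.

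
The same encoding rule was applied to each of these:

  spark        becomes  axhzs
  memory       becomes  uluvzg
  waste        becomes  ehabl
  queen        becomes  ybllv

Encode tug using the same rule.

The shift depends on letter class: consonant s→a is +8, but vowel a→h is +7. Two shifts are in play — +7 for a/e/i/o/u, +8 for every other letter.
Applying it to tug: t(cons)+8=b, u(vowel)+7=b, g(cons)+8=o.

bbo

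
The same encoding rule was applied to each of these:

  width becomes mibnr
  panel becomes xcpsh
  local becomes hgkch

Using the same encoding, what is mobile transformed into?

ygtihs

w(22)→m(12) and i(8)→i(8) fit y≡17x+2 (mod 26); the inverse of 17 mod 26 is 23. This is an affine cipher: with a=0,…,z=25, each position x becomes (17x+2) mod 26.
Applying it to mobile: m(12)→17·12+2≡24=y; o(14)→17·14+2≡6=g; b(1)→17·1+2≡19=t; i(8)→17·8+2≡8=i; l(11)→17·11+2≡7=h; e(4)→17·4+2≡18=s (all mod 26).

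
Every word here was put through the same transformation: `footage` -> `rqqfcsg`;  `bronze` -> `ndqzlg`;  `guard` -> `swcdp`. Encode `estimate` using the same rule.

The shift depends on letter class: consonant f→r is +12, but vowel o→q is +2. The rule splits by letter class: vowels +2, consonants +12.
Applying it to estimate: e(vowel)+2=g, s(cons)+12=e, t(cons)+12=f, i(vowel)+2=k, m(cons)+12=y, a(vowel)+2=c, t(cons)+12=f, e(vowel)+2=g.

gefkycfg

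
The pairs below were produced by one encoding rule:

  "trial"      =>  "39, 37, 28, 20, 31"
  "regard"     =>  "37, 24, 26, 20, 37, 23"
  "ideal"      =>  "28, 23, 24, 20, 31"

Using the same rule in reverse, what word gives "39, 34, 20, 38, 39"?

t is letter #20 and maps to 39: an offset of 19. Letters become their 1-based position plus 19 (so a→20, b→21, …).
Reversing it on 39, 34, 20, 38, 39: 39→(39−19)÷1=20=t, 34→(34−19)÷1=15=o, 20→(20−19)÷1=1=a, 38→(38−19)÷1=19=s, 39→(39−19)÷1=20=t.

toast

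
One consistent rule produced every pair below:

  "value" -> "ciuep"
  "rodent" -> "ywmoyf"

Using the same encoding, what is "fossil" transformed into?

In value: v→c is +7, a→i is +8, l→u is +9, u→e is +10 — the shift increases by 1 each position. Letter i (0-indexed) is shifted by i+7, so successive shifts are 7, 8, 9, ….
Applying it to fossil: f+7=m, o+8=w, s+9=b, s+10=c, i+11=t, l+12=x.

mwbctx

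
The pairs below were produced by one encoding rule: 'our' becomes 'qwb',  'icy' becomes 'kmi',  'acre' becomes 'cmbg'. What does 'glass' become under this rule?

qvccc

The shift depends on letter class: consonant r→b is +10, but vowel o→q is +2. Vowels shift forward by 2 and consonants shift forward by 10.
For glass: g(cons)+10=q, l(cons)+10=v, a(vowel)+2=c, s(cons)+10=c, s(cons)+10=c.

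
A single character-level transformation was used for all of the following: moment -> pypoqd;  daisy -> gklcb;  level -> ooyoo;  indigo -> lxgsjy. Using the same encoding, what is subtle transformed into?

veedoo

Shifts by position in moment: pos 0: m→p (+3), pos 1: o→y (+10), pos 2: m→p (+3), pos 3: e→o (+10) — repeating every 2. A repeating key of period 2 is used — shifts +3, +10 over and over.
For subtle: s+3=v, u+10=e, b+3=e, t+10=d, l+3=o, e+10=o.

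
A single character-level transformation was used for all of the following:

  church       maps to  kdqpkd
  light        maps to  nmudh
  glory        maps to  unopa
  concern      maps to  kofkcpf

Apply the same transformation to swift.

yimlh

c(2)→k(10) and h(7)→d(3) fit y≡9x+18 (mod 26); the inverse of 9 mod 26 is 3. This is an affine cipher: with a=0,…,z=25, each position x becomes (9x+18) mod 26.
Applying it to swift: s(18)→9·18+18≡24=y; w(22)→9·22+18≡8=i; i(8)→9·8+18≡12=m; f(5)→9·5+18≡11=l; t(19)→9·19+18≡7=h (all mod 26).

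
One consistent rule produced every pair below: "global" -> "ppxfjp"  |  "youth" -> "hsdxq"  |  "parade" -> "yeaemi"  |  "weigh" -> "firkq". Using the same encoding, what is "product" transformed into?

Shifts by position in global: pos 0: g→p (+9), pos 1: l→p (+4), pos 2: o→x (+9), pos 3: b→f (+4) — repeating every 2. The shifts repeat in a cycle of length 2: positions 0,1,… shift by +9, +4, then the pattern repeats.
On product: p+9=y, r+4=v, o+9=x, d+4=h, u+9=d, c+4=g, t+9=c.

yvxhdgc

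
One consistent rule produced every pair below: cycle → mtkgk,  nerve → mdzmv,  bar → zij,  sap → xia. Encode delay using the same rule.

gitml

The output letters match the input read backwards, each shifted +8: cycle reversed is elcyc. Two steps: reverse the string, then apply a Caesar shift of +8.
On delay: reverse → yaled; then shift: y+8=g, a+8=i, l+8=t, e+8=m, d+8=l.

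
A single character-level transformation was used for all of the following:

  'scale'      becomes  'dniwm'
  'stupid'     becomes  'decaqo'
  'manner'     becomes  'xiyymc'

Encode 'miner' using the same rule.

The shift depends on letter class: consonant s→d is +11, but vowel a→i is +8. Vowels shift forward by 8 and consonants shift forward by 11.
For miner: m(cons)+11=x, i(vowel)+8=q, n(cons)+11=y, e(vowel)+8=m, r(cons)+11=c.

xqymc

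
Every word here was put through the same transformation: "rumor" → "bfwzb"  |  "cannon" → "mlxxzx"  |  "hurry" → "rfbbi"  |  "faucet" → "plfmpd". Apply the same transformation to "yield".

itpvn

The shift depends on letter class: consonant r→b is +10, but vowel u→f is +11. The rule splits by letter class: vowels +11, consonants +10.
On yield: y(cons)+10=i, i(vowel)+11=t, e(vowel)+11=p, l(cons)+10=v, d(cons)+10=n.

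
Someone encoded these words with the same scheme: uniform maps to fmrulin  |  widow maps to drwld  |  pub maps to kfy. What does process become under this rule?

kilxvhh

Each pair mirrors across the alphabet (u↔f, n↔m, i↔r): positions sum to 25. Letters are reflected about the middle of the alphabet (position → 25−position): Atbash.
For process: p↔k, r↔i, o↔l, c↔x, e↔v, s↔h, s↔h.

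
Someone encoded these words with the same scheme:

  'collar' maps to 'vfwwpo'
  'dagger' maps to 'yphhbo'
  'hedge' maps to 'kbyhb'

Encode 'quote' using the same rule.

c(2)→v(21) and o(14)→f(5) fit y≡3x+15 (mod 26); the inverse of 3 mod 26 is 9. Each letter's alphabet position (a=0..z=25) is mapped through 3·x+15 mod 26 — an affine cipher.
On quote: q(16)→3·16+15≡11=l; u(20)→3·20+15≡23=x; o(14)→3·14+15≡5=f; t(19)→3·19+15≡20=u; e(4)→3·4+15≡1=b (all mod 26).

lxfub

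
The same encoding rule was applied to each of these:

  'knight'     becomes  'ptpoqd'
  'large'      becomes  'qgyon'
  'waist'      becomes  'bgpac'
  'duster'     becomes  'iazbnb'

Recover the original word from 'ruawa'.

motor

Letter i (0-indexed) is shifted by i+5, so successive shifts are 5, 6, 7, ….
Undoing it on ruawa: r−5=m, u−6=o, a−7=t, w−8=o, a−9=r.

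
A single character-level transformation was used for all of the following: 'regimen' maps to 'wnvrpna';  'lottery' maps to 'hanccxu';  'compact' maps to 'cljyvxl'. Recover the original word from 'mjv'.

mad

The output letters match the input read backwards, each shifted +9: regimen reversed is nemiger. Read the word backwards and shift each letter +9.
Undoing it on mjv: shift back: m−9=d, j−9=a, v−9=m → dam; then reverse → mad.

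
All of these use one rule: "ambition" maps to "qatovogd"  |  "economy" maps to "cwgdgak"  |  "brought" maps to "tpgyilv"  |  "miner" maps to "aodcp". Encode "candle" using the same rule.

a(0)→q(16) and m(12)→a(0) fit y≡3x+16 (mod 26); the inverse of 3 mod 26 is 9. This is an affine cipher: with a=0,…,z=25, each position x becomes (3x+16) mod 26.
For candle: c(2)→3·2+16≡22=w; a(0)→3·0+16≡16=q; n(13)→3·13+16≡3=d; d(3)→3·3+16≡25=z; l(11)→3·11+16≡23=x; e(4)→3·4+16≡2=c (all mod 26).

wqdzxc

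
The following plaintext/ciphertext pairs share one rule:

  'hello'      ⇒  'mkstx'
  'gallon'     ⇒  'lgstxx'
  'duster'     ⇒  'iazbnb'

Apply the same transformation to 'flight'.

krpoqd

In hello: h→m is +5, e→k is +6, l→s is +7, l→t is +8 — the shift increases by 1 each position. Each letter shifts forward by (position + 5), i.e. 5, 6, 7, … — the shift grows by one for each successive letter.
On flight: f+5=k, l+6=r, i+7=p, g+8=o, h+9=q, t+10=d.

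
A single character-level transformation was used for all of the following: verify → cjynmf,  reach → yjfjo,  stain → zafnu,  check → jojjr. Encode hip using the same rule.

The shift depends on letter class: consonant v→c is +7, but vowel e→j is +5. The rule splits by letter class: vowels +5, consonants +7.
For hip: h(cons)+7=o, i(vowel)+5=n, p(cons)+7=w.

onw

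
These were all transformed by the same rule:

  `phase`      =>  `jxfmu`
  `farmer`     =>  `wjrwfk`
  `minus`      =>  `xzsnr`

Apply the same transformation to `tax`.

cfy

The output letters match the input read backwards, each shifted +5: phase reversed is esahp. The word is reversed, then every letter is shifted forward by 5.
For tax: reverse → xat; then shift: x+5=c, a+5=f, t+5=y.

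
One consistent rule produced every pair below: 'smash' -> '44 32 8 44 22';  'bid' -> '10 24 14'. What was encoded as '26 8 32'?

With a=1..z=26, the number is 2·pos + 6.
Decoding 26 8 32: 26→(26−6)÷2=10=j, 8→(8−6)÷2=1=a, 32→(32−6)÷2=13=m.

jam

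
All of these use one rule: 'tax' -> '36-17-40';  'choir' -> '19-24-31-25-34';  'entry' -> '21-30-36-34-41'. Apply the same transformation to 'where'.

39-24-21-34-21

Letters become their 1-based position plus 16 (so a→17, b→18, …).
On where: w=23→39, h=8→24, e=5→21, r=18→34, e=5→21.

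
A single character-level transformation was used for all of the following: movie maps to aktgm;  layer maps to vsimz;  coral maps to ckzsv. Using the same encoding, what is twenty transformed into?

jymfji

m(12)→a(0) and o(14)→k(10) fit y≡5x+18 (mod 26); the inverse of 5 mod 26 is 21. Each letter's alphabet position (a=0..z=25) is mapped through 5·x+18 mod 26 — an affine cipher.
Applying it to twenty: t(19)→5·19+18≡9=j; w(22)→5·22+18≡24=y; e(4)→5·4+18≡12=m; n(13)→5·13+18≡5=f; t(19)→5·19+18≡9=j; y(24)→5·24+18≡8=i (all mod 26).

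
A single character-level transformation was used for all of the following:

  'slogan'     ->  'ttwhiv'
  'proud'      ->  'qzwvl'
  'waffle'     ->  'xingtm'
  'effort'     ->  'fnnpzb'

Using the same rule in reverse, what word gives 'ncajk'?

The shifts repeat in a cycle of length 3: positions 0,1,… shift by +1, +8, +8, then the pattern repeats.
Reversing it on ncajk: n−1=m, c−8=u, a−8=s, j−1=i, k−8=c.

music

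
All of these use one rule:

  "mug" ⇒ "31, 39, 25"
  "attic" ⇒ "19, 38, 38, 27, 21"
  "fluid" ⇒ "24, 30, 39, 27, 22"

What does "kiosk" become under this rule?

29, 27, 33, 37, 29

m is letter #13 and maps to 31: an offset of 18. Each letter is replaced by its alphabet position (a=1..z=26) + 18.
Applying it to kiosk: k=11→29, i=9→27, o=15→33, s=19→37, k=11→29.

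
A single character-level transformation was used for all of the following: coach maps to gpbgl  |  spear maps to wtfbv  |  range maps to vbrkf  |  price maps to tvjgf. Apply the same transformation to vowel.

zpafp

The shift depends on letter class: consonant c→g is +4, but vowel o→p is +1. The rule splits by letter class: vowels +1, consonants +4.
Applying it to vowel: v(cons)+4=z, o(vowel)+1=p, w(cons)+4=a, e(vowel)+1=f, l(cons)+4=p.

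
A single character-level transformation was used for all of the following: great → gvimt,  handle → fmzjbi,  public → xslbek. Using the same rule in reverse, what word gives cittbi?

g(6)→g(6) and r(17)→v(21) fit y≡25x+12 (mod 26); the inverse of 25 mod 26 is 25. Treating letters as 0–25, the rule is x ↦ 25x + 12 (mod 26).
Decoding cittbi: c(2)→25·(2−12)≡10=k; i(8)→25·(8−12)≡4=e; t(19)→25·(19−12)≡19=t; t(19)→25·(19−12)≡19=t; b(1)→25·(1−12)≡11=l; i(8)→25·(8−12)≡4=e (all mod 26).

kettle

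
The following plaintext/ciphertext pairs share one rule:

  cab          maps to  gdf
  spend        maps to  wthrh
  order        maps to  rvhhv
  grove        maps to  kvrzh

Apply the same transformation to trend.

The shift depends on letter class: consonant c→g is +4, but vowel a→d is +3. Vowels shift forward by 3 and consonants shift forward by 4.
Applying it to trend: t(cons)+4=x, r(cons)+4=v, e(vowel)+3=h, n(cons)+4=r, d(cons)+4=h.

xvhrh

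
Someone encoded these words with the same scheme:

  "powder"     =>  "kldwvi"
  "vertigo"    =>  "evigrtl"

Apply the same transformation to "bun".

yfm

Each pair mirrors across the alphabet (p↔k, o↔l, w↔d): positions sum to 25. Each letter is replaced by its mirror in the alphabet: a↔z, b↔y, c↔x, and so on (the Atbash cipher).
On bun: b↔y, u↔f, n↔m.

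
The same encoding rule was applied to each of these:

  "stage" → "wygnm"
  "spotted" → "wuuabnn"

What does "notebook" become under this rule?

rtzljxyv

In stage: s→w is +4, t→y is +5, a→g is +6, g→n is +7 — the shift increases by 1 each position. Each letter shifts forward by (position + 4), i.e. 4, 5, 6, … — the shift grows by one for each successive letter.
For notebook: n+4=r, o+5=t, t+6=z, e+7=l, b+8=j, o+9=x, o+10=y, k+11=v.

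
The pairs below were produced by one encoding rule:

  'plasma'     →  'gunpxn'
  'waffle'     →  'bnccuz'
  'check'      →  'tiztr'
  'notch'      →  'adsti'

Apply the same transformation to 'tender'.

p(15)→g(6) and l(11)→u(20) fit y≡3x+13 (mod 26); the inverse of 3 mod 26 is 9. Each letter's alphabet position (a=0..z=25) is mapped through 3·x+13 mod 26 — an affine cipher.
Applying it to tender: t(19)→3·19+13≡18=s; e(4)→3·4+13≡25=z; n(13)→3·13+13≡0=a; d(3)→3·3+13≡22=w; e(4)→3·4+13≡25=z; r(17)→3·17+13≡12=m (all mod 26).

szawzm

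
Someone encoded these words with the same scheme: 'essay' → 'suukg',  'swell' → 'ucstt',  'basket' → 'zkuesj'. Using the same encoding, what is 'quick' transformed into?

This is an affine cipher: with a=0,…,z=25, each position x becomes (15x+10) mod 26.
On quick: q(16)→15·16+10≡16=q; u(20)→15·20+10≡24=y; i(8)→15·8+10≡0=a; c(2)→15·2+10≡14=o; k(10)→15·10+10≡4=e (all mod 26).

qyaoe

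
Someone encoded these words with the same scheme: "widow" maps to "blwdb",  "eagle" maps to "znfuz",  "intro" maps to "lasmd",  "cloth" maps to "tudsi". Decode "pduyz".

w(22)→b(1) and i(8)→l(11) fit y≡3x+13 (mod 26); the inverse of 3 mod 26 is 9. Treating letters as 0–25, the rule is x ↦ 3x + 13 (mod 26).
Decoding pduyz: p(15)→9·(15−13)≡18=s; d(3)→9·(3−13)≡14=o; u(20)→9·(20−13)≡11=l; y(24)→9·(24−13)≡21=v; z(25)→9·(25−13)≡4=e (all mod 26).

solve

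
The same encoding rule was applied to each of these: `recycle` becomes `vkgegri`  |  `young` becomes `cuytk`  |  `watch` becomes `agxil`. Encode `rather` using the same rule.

Shifts by position in recycle: pos 0: r→v (+4), pos 1: e→k (+6), pos 2: c→g (+4), pos 3: y→e (+6) — repeating every 2. The shifts repeat in a cycle of length 2: positions 0,1,… shift by +4, +6, then the pattern repeats.
Applying it to rather: r+4=v, a+6=g, t+4=x, h+6=n, e+4=i, r+6=x.

vgxnix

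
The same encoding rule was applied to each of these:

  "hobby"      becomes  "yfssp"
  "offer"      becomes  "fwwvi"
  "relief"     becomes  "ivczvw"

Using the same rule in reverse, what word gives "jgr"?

spa

Compare letters: h→y is +17, o→f is +17, b→s is +17 — a constant shift. It's a constant shift of +17 (ROT17).
Undoing it on jgr: j−17=s, g−17=p, r−17=a.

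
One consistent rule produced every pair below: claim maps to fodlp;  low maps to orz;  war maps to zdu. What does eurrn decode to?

Compare letters: c→f is +3, l→o is +3, a→d is +3 — a constant shift. It's a constant shift of +3 (ROT3).
Undoing it on eurrn: e−3=b, u−3=r, r−3=o, r−3=o, n−3=k.

brook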